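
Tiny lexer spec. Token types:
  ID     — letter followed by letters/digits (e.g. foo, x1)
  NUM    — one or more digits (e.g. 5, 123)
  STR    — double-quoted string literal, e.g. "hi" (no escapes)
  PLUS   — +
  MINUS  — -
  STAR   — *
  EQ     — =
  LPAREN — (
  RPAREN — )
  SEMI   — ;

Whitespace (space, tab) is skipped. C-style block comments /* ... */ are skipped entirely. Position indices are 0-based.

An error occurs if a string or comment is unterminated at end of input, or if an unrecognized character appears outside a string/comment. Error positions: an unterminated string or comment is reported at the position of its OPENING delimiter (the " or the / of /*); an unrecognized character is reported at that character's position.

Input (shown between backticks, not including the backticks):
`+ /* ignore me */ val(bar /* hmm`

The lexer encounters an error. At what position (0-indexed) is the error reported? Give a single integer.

Answer: 26

Derivation:
pos=0: emit PLUS '+'
pos=2: enter COMMENT mode (saw '/*')
exit COMMENT mode (now at pos=17)
pos=18: emit ID 'val' (now at pos=21)
pos=21: emit LPAREN '('
pos=22: emit ID 'bar' (now at pos=25)
pos=26: enter COMMENT mode (saw '/*')
pos=26: ERROR — unterminated comment (reached EOF)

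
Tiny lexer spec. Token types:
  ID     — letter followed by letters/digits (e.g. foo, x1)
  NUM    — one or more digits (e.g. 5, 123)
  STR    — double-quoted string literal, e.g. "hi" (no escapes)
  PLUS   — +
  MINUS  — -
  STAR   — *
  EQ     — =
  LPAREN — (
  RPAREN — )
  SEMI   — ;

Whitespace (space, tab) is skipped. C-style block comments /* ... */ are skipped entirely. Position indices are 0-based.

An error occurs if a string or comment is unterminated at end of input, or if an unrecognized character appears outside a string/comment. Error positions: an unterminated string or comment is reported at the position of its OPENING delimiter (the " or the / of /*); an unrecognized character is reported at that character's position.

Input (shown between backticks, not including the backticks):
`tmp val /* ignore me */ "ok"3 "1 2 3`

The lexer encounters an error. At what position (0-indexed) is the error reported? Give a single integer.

pos=0: emit ID 'tmp' (now at pos=3)
pos=4: emit ID 'val' (now at pos=7)
pos=8: enter COMMENT mode (saw '/*')
exit COMMENT mode (now at pos=23)
pos=24: enter STRING mode
pos=24: emit STR "ok" (now at pos=28)
pos=28: emit NUM '3' (now at pos=29)
pos=30: enter STRING mode
pos=30: ERROR — unterminated string

Answer: 30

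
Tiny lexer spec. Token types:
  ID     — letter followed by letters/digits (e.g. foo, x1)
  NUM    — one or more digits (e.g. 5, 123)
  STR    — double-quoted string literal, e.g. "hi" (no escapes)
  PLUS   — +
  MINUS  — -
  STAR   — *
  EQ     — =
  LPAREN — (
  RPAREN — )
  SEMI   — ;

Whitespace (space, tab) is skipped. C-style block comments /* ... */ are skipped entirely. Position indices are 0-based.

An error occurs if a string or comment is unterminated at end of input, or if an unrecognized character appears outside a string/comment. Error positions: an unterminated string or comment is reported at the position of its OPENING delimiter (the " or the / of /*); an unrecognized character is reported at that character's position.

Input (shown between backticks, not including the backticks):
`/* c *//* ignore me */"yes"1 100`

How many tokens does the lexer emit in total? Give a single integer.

Answer: 3

Derivation:
pos=0: enter COMMENT mode (saw '/*')
exit COMMENT mode (now at pos=7)
pos=7: enter COMMENT mode (saw '/*')
exit COMMENT mode (now at pos=22)
pos=22: enter STRING mode
pos=22: emit STR "yes" (now at pos=27)
pos=27: emit NUM '1' (now at pos=28)
pos=29: emit NUM '100' (now at pos=32)
DONE. 3 tokens: [STR, NUM, NUM]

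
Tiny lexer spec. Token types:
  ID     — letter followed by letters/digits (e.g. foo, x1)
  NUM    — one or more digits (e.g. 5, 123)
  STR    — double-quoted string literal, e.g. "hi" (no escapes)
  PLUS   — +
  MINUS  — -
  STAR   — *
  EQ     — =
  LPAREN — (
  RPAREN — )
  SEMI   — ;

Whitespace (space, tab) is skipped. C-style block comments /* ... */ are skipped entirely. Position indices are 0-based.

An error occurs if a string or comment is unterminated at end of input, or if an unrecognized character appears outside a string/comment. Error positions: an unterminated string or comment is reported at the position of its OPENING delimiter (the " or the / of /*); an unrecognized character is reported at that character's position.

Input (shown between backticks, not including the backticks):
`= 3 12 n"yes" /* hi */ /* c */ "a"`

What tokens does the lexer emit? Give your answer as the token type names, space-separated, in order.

Answer: EQ NUM NUM ID STR STR

Derivation:
pos=0: emit EQ '='
pos=2: emit NUM '3' (now at pos=3)
pos=4: emit NUM '12' (now at pos=6)
pos=7: emit ID 'n' (now at pos=8)
pos=8: enter STRING mode
pos=8: emit STR "yes" (now at pos=13)
pos=14: enter COMMENT mode (saw '/*')
exit COMMENT mode (now at pos=22)
pos=23: enter COMMENT mode (saw '/*')
exit COMMENT mode (now at pos=30)
pos=31: enter STRING mode
pos=31: emit STR "a" (now at pos=34)
DONE. 6 tokens: [EQ, NUM, NUM, ID, STR, STR]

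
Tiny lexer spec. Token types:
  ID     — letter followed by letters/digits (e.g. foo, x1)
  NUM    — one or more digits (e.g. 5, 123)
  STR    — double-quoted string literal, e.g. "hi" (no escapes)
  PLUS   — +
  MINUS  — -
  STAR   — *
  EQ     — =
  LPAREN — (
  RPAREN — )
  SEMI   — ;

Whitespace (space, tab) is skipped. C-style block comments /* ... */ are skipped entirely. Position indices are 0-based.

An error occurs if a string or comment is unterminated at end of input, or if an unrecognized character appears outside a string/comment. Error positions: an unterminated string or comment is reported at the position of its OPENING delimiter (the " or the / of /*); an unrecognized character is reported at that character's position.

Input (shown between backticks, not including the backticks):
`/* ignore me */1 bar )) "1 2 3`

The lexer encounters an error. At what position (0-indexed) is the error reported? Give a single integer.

pos=0: enter COMMENT mode (saw '/*')
exit COMMENT mode (now at pos=15)
pos=15: emit NUM '1' (now at pos=16)
pos=17: emit ID 'bar' (now at pos=20)
pos=21: emit RPAREN ')'
pos=22: emit RPAREN ')'
pos=24: enter STRING mode
pos=24: ERROR — unterminated string

Answer: 24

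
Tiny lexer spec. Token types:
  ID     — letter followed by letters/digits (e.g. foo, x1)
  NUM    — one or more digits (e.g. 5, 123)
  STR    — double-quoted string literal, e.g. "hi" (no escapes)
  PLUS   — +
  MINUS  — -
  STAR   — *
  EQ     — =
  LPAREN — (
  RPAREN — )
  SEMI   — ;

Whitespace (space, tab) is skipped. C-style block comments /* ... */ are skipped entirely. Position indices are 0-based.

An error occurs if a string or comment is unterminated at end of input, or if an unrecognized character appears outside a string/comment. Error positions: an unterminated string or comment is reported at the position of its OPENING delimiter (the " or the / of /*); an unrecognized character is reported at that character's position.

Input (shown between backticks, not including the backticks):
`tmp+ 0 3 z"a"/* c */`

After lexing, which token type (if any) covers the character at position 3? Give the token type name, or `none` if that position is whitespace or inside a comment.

pos=0: emit ID 'tmp' (now at pos=3)
pos=3: emit PLUS '+'
pos=5: emit NUM '0' (now at pos=6)
pos=7: emit NUM '3' (now at pos=8)
pos=9: emit ID 'z' (now at pos=10)
pos=10: enter STRING mode
pos=10: emit STR "a" (now at pos=13)
pos=13: enter COMMENT mode (saw '/*')
exit COMMENT mode (now at pos=20)
DONE. 6 tokens: [ID, PLUS, NUM, NUM, ID, STR]
Position 3: char is '+' -> PLUS

Answer: PLUS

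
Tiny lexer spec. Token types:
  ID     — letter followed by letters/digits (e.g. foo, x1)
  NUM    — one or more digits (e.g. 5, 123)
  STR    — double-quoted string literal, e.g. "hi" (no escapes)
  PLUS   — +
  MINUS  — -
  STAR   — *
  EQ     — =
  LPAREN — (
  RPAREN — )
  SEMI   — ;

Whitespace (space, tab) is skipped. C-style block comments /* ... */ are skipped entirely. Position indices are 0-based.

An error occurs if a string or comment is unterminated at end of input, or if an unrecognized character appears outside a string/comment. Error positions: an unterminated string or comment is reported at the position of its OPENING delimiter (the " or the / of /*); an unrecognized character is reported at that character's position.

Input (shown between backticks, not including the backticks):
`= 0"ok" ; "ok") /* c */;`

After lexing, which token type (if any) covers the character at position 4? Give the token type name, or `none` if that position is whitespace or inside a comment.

pos=0: emit EQ '='
pos=2: emit NUM '0' (now at pos=3)
pos=3: enter STRING mode
pos=3: emit STR "ok" (now at pos=7)
pos=8: emit SEMI ';'
pos=10: enter STRING mode
pos=10: emit STR "ok" (now at pos=14)
pos=14: emit RPAREN ')'
pos=16: enter COMMENT mode (saw '/*')
exit COMMENT mode (now at pos=23)
pos=23: emit SEMI ';'
DONE. 7 tokens: [EQ, NUM, STR, SEMI, STR, RPAREN, SEMI]
Position 4: char is 'o' -> STR

Answer: STR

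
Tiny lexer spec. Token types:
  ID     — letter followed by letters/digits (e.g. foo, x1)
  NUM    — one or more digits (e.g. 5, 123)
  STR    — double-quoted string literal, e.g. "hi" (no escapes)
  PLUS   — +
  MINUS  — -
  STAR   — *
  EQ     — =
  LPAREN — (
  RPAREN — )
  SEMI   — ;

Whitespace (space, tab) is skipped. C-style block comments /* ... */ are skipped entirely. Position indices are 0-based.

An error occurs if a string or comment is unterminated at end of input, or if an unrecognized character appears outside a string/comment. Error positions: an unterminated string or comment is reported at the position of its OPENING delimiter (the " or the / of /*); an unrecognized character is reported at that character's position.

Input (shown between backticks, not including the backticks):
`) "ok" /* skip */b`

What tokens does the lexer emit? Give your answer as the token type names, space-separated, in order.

pos=0: emit RPAREN ')'
pos=2: enter STRING mode
pos=2: emit STR "ok" (now at pos=6)
pos=7: enter COMMENT mode (saw '/*')
exit COMMENT mode (now at pos=17)
pos=17: emit ID 'b' (now at pos=18)
DONE. 3 tokens: [RPAREN, STR, ID]

Answer: RPAREN STR ID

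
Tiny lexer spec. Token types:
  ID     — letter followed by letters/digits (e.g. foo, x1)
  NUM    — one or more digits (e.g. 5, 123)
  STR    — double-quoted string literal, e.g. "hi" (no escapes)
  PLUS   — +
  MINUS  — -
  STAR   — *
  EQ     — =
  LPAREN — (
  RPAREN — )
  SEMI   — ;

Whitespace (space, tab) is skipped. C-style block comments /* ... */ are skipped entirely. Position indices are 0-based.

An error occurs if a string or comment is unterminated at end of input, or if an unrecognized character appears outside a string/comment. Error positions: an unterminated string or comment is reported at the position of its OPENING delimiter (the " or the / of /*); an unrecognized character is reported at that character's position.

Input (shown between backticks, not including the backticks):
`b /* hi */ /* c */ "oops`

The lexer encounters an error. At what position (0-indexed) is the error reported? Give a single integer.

Answer: 19

Derivation:
pos=0: emit ID 'b' (now at pos=1)
pos=2: enter COMMENT mode (saw '/*')
exit COMMENT mode (now at pos=10)
pos=11: enter COMMENT mode (saw '/*')
exit COMMENT mode (now at pos=18)
pos=19: enter STRING mode
pos=19: ERROR — unterminated string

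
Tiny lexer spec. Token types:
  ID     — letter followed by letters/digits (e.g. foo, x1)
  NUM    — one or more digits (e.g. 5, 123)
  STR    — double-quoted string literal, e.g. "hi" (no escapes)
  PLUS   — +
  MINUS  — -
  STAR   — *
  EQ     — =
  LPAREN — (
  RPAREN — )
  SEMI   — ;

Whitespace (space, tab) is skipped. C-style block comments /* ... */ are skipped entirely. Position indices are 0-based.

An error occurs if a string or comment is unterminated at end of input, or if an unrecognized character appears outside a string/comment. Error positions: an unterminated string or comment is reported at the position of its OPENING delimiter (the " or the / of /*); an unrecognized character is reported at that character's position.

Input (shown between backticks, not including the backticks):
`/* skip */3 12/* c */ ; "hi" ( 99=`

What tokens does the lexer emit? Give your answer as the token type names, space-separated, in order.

pos=0: enter COMMENT mode (saw '/*')
exit COMMENT mode (now at pos=10)
pos=10: emit NUM '3' (now at pos=11)
pos=12: emit NUM '12' (now at pos=14)
pos=14: enter COMMENT mode (saw '/*')
exit COMMENT mode (now at pos=21)
pos=22: emit SEMI ';'
pos=24: enter STRING mode
pos=24: emit STR "hi" (now at pos=28)
pos=29: emit LPAREN '('
pos=31: emit NUM '99' (now at pos=33)
pos=33: emit EQ '='
DONE. 7 tokens: [NUM, NUM, SEMI, STR, LPAREN, NUM, EQ]

Answer: NUM NUM SEMI STR LPAREN NUM EQ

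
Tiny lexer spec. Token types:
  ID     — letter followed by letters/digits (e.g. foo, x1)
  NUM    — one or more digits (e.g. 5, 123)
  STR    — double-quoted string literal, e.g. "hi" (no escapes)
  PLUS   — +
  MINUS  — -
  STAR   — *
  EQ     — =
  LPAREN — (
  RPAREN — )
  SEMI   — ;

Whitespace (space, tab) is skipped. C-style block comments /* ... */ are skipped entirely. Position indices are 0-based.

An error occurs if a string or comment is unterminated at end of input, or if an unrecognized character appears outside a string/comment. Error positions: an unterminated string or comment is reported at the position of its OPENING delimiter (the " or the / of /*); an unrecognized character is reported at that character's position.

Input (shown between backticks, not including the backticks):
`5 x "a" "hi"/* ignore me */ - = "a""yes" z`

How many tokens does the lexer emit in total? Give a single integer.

pos=0: emit NUM '5' (now at pos=1)
pos=2: emit ID 'x' (now at pos=3)
pos=4: enter STRING mode
pos=4: emit STR "a" (now at pos=7)
pos=8: enter STRING mode
pos=8: emit STR "hi" (now at pos=12)
pos=12: enter COMMENT mode (saw '/*')
exit COMMENT mode (now at pos=27)
pos=28: emit MINUS '-'
pos=30: emit EQ '='
pos=32: enter STRING mode
pos=32: emit STR "a" (now at pos=35)
pos=35: enter STRING mode
pos=35: emit STR "yes" (now at pos=40)
pos=41: emit ID 'z' (now at pos=42)
DONE. 9 tokens: [NUM, ID, STR, STR, MINUS, EQ, STR, STR, ID]

Answer: 9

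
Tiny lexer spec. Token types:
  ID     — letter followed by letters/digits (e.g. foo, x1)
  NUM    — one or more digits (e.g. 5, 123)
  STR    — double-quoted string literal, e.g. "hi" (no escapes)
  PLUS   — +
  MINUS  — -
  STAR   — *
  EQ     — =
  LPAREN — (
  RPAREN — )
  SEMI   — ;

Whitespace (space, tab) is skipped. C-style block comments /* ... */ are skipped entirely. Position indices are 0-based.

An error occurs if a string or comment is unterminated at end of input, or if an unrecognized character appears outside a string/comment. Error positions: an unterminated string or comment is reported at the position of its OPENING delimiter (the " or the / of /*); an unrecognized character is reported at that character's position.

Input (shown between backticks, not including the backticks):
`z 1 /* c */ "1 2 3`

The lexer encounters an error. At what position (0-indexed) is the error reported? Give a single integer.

Answer: 12

Derivation:
pos=0: emit ID 'z' (now at pos=1)
pos=2: emit NUM '1' (now at pos=3)
pos=4: enter COMMENT mode (saw '/*')
exit COMMENT mode (now at pos=11)
pos=12: enter STRING mode
pos=12: ERROR — unterminated string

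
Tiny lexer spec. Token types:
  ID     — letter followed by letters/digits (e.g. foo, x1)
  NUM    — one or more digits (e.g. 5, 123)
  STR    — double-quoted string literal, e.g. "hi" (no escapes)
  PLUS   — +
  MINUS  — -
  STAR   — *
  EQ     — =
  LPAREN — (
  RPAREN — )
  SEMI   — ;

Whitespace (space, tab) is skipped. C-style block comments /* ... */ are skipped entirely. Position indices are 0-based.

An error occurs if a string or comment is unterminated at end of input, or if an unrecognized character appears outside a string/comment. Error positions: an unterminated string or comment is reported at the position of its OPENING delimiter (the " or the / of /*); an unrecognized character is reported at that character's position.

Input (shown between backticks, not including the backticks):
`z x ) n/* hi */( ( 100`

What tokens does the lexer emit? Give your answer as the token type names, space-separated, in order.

Answer: ID ID RPAREN ID LPAREN LPAREN NUM

Derivation:
pos=0: emit ID 'z' (now at pos=1)
pos=2: emit ID 'x' (now at pos=3)
pos=4: emit RPAREN ')'
pos=6: emit ID 'n' (now at pos=7)
pos=7: enter COMMENT mode (saw '/*')
exit COMMENT mode (now at pos=15)
pos=15: emit LPAREN '('
pos=17: emit LPAREN '('
pos=19: emit NUM '100' (now at pos=22)
DONE. 7 tokens: [ID, ID, RPAREN, ID, LPAREN, LPAREN, NUM]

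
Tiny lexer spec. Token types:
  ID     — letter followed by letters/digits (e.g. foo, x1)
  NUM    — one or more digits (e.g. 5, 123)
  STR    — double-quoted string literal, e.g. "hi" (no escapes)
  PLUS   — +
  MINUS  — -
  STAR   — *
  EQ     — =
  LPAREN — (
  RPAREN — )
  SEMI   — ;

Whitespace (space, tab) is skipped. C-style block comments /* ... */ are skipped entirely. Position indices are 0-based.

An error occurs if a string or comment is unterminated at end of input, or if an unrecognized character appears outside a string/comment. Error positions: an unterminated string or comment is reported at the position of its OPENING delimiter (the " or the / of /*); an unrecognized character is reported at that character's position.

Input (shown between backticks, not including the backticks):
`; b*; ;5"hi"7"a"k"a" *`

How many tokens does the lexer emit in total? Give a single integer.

pos=0: emit SEMI ';'
pos=2: emit ID 'b' (now at pos=3)
pos=3: emit STAR '*'
pos=4: emit SEMI ';'
pos=6: emit SEMI ';'
pos=7: emit NUM '5' (now at pos=8)
pos=8: enter STRING mode
pos=8: emit STR "hi" (now at pos=12)
pos=12: emit NUM '7' (now at pos=13)
pos=13: enter STRING mode
pos=13: emit STR "a" (now at pos=16)
pos=16: emit ID 'k' (now at pos=17)
pos=17: enter STRING mode
pos=17: emit STR "a" (now at pos=20)
pos=21: emit STAR '*'
DONE. 12 tokens: [SEMI, ID, STAR, SEMI, SEMI, NUM, STR, NUM, STR, ID, STR, STAR]

Answer: 12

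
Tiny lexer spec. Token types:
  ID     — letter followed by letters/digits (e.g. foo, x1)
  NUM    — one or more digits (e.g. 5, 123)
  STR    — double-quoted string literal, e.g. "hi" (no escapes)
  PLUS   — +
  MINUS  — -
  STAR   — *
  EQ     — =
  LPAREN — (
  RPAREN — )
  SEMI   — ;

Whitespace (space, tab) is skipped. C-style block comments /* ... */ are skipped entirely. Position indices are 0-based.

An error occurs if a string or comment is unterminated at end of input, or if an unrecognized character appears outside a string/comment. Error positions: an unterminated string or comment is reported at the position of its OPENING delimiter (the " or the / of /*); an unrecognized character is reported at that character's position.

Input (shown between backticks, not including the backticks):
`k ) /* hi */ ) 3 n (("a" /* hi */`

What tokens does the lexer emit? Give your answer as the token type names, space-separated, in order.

Answer: ID RPAREN RPAREN NUM ID LPAREN LPAREN STR

Derivation:
pos=0: emit ID 'k' (now at pos=1)
pos=2: emit RPAREN ')'
pos=4: enter COMMENT mode (saw '/*')
exit COMMENT mode (now at pos=12)
pos=13: emit RPAREN ')'
pos=15: emit NUM '3' (now at pos=16)
pos=17: emit ID 'n' (now at pos=18)
pos=19: emit LPAREN '('
pos=20: emit LPAREN '('
pos=21: enter STRING mode
pos=21: emit STR "a" (now at pos=24)
pos=25: enter COMMENT mode (saw '/*')
exit COMMENT mode (now at pos=33)
DONE. 8 tokens: [ID, RPAREN, RPAREN, NUM, ID, LPAREN, LPAREN, STR]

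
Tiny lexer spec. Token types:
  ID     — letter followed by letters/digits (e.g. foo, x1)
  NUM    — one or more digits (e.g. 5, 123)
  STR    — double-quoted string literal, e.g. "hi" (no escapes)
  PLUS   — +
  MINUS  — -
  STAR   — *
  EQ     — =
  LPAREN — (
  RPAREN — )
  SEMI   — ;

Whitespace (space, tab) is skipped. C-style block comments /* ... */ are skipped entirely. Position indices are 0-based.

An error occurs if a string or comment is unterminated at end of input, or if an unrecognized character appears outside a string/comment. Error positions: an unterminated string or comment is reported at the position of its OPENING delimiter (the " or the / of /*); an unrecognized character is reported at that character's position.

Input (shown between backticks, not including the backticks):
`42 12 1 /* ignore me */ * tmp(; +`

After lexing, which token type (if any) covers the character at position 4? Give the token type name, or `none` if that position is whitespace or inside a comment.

Answer: NUM

Derivation:
pos=0: emit NUM '42' (now at pos=2)
pos=3: emit NUM '12' (now at pos=5)
pos=6: emit NUM '1' (now at pos=7)
pos=8: enter COMMENT mode (saw '/*')
exit COMMENT mode (now at pos=23)
pos=24: emit STAR '*'
pos=26: emit ID 'tmp' (now at pos=29)
pos=29: emit LPAREN '('
pos=30: emit SEMI ';'
pos=32: emit PLUS '+'
DONE. 8 tokens: [NUM, NUM, NUM, STAR, ID, LPAREN, SEMI, PLUS]
Position 4: char is '2' -> NUM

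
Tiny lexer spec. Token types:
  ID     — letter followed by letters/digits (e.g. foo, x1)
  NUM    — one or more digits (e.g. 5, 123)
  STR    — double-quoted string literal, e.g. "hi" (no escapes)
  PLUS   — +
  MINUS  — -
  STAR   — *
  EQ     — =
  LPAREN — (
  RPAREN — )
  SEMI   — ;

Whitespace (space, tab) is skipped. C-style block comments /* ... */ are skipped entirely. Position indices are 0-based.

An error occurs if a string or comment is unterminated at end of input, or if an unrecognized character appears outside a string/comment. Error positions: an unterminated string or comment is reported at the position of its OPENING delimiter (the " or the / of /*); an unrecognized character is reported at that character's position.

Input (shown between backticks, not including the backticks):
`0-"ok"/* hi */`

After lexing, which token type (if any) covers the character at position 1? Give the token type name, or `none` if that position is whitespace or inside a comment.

Answer: MINUS

Derivation:
pos=0: emit NUM '0' (now at pos=1)
pos=1: emit MINUS '-'
pos=2: enter STRING mode
pos=2: emit STR "ok" (now at pos=6)
pos=6: enter COMMENT mode (saw '/*')
exit COMMENT mode (now at pos=14)
DONE. 3 tokens: [NUM, MINUS, STR]
Position 1: char is '-' -> MINUS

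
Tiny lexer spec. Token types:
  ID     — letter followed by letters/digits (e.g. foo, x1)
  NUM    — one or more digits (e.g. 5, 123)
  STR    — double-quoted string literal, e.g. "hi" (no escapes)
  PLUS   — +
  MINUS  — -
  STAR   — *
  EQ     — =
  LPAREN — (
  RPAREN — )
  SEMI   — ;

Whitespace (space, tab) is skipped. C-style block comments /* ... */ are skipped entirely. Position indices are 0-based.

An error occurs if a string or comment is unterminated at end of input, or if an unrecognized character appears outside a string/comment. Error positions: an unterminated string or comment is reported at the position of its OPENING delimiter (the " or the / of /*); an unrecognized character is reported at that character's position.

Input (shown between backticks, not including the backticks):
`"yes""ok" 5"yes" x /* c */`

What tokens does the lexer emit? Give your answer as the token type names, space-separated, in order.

pos=0: enter STRING mode
pos=0: emit STR "yes" (now at pos=5)
pos=5: enter STRING mode
pos=5: emit STR "ok" (now at pos=9)
pos=10: emit NUM '5' (now at pos=11)
pos=11: enter STRING mode
pos=11: emit STR "yes" (now at pos=16)
pos=17: emit ID 'x' (now at pos=18)
pos=19: enter COMMENT mode (saw '/*')
exit COMMENT mode (now at pos=26)
DONE. 5 tokens: [STR, STR, NUM, STR, ID]

Answer: STR STR NUM STR ID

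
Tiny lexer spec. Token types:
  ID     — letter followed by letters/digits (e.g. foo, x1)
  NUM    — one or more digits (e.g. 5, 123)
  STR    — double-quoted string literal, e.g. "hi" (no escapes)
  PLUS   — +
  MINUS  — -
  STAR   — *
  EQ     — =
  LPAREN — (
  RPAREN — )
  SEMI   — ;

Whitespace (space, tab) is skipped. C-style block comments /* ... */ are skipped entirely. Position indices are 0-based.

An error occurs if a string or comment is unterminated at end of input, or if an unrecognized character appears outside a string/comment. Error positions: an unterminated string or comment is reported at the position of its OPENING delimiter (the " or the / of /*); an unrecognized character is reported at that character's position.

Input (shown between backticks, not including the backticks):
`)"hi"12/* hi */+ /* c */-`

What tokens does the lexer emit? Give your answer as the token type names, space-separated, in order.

Answer: RPAREN STR NUM PLUS MINUS

Derivation:
pos=0: emit RPAREN ')'
pos=1: enter STRING mode
pos=1: emit STR "hi" (now at pos=5)
pos=5: emit NUM '12' (now at pos=7)
pos=7: enter COMMENT mode (saw '/*')
exit COMMENT mode (now at pos=15)
pos=15: emit PLUS '+'
pos=17: enter COMMENT mode (saw '/*')
exit COMMENT mode (now at pos=24)
pos=24: emit MINUS '-'
DONE. 5 tokens: [RPAREN, STR, NUM, PLUS, MINUS]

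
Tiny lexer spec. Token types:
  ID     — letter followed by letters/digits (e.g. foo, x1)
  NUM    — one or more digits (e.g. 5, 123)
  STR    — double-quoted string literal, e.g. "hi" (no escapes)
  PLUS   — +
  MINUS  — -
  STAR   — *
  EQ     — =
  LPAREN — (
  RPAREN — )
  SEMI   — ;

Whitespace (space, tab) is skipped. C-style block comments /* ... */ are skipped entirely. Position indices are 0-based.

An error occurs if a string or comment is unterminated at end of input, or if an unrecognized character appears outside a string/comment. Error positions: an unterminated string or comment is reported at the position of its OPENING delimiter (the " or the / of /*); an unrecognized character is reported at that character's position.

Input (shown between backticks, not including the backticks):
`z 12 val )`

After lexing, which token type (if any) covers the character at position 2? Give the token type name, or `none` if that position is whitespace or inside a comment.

Answer: NUM

Derivation:
pos=0: emit ID 'z' (now at pos=1)
pos=2: emit NUM '12' (now at pos=4)
pos=5: emit ID 'val' (now at pos=8)
pos=9: emit RPAREN ')'
DONE. 4 tokens: [ID, NUM, ID, RPAREN]
Position 2: char is '1' -> NUM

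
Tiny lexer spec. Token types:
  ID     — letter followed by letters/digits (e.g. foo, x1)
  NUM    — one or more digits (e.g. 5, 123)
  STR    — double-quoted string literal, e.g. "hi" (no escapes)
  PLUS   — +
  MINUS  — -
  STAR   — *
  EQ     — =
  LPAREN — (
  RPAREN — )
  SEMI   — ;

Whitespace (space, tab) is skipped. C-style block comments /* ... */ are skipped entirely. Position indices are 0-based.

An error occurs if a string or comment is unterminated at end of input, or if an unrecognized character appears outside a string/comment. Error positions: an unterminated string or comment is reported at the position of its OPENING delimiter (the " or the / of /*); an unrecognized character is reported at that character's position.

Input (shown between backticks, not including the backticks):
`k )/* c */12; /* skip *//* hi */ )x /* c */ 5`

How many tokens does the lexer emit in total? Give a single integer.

pos=0: emit ID 'k' (now at pos=1)
pos=2: emit RPAREN ')'
pos=3: enter COMMENT mode (saw '/*')
exit COMMENT mode (now at pos=10)
pos=10: emit NUM '12' (now at pos=12)
pos=12: emit SEMI ';'
pos=14: enter COMMENT mode (saw '/*')
exit COMMENT mode (now at pos=24)
pos=24: enter COMMENT mode (saw '/*')
exit COMMENT mode (now at pos=32)
pos=33: emit RPAREN ')'
pos=34: emit ID 'x' (now at pos=35)
pos=36: enter COMMENT mode (saw '/*')
exit COMMENT mode (now at pos=43)
pos=44: emit NUM '5' (now at pos=45)
DONE. 7 tokens: [ID, RPAREN, NUM, SEMI, RPAREN, ID, NUM]

Answer: 7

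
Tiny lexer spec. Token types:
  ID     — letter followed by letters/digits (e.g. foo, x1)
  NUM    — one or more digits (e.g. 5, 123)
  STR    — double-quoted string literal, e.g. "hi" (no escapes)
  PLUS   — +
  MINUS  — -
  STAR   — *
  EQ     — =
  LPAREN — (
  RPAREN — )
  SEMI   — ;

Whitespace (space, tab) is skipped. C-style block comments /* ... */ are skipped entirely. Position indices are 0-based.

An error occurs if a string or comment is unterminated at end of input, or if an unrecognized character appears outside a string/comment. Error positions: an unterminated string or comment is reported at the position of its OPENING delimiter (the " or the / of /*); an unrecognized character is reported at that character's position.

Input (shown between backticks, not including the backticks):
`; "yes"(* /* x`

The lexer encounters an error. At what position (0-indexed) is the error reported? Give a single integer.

pos=0: emit SEMI ';'
pos=2: enter STRING mode
pos=2: emit STR "yes" (now at pos=7)
pos=7: emit LPAREN '('
pos=8: emit STAR '*'
pos=10: enter COMMENT mode (saw '/*')
pos=10: ERROR — unterminated comment (reached EOF)

Answer: 10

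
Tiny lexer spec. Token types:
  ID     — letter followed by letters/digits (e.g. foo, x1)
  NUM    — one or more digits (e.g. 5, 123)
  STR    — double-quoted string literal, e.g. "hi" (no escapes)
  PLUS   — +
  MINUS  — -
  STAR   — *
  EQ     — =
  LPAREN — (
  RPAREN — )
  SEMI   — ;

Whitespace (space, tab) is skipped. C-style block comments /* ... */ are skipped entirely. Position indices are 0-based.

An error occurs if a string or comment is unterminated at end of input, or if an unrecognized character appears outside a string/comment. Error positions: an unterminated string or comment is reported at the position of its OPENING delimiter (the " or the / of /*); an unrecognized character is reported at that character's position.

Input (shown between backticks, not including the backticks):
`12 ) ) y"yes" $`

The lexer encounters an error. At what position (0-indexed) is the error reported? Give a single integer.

Answer: 14

Derivation:
pos=0: emit NUM '12' (now at pos=2)
pos=3: emit RPAREN ')'
pos=5: emit RPAREN ')'
pos=7: emit ID 'y' (now at pos=8)
pos=8: enter STRING mode
pos=8: emit STR "yes" (now at pos=13)
pos=14: ERROR — unrecognized char '$'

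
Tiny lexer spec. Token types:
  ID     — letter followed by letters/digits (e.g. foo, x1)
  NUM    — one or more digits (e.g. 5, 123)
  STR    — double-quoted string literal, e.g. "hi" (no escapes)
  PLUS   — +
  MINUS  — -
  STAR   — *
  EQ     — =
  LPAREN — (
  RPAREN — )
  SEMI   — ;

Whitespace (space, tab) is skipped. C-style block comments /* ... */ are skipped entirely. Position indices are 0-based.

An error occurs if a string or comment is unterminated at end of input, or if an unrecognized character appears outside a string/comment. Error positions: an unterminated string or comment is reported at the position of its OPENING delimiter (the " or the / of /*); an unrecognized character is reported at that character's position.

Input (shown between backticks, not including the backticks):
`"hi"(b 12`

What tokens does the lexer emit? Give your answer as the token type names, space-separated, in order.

pos=0: enter STRING mode
pos=0: emit STR "hi" (now at pos=4)
pos=4: emit LPAREN '('
pos=5: emit ID 'b' (now at pos=6)
pos=7: emit NUM '12' (now at pos=9)
DONE. 4 tokens: [STR, LPAREN, ID, NUM]

Answer: STR LPAREN ID NUM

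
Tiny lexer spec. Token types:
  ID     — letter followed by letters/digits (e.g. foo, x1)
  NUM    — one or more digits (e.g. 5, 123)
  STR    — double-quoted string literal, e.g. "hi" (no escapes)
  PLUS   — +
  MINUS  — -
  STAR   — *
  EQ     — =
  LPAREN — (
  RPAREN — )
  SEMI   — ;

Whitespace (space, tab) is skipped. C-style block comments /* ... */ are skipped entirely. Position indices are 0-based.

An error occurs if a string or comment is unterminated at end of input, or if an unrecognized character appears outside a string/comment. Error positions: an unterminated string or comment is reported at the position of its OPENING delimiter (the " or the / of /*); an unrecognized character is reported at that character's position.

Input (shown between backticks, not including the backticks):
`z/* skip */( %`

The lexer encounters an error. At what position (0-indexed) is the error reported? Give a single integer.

pos=0: emit ID 'z' (now at pos=1)
pos=1: enter COMMENT mode (saw '/*')
exit COMMENT mode (now at pos=11)
pos=11: emit LPAREN '('
pos=13: ERROR — unrecognized char '%'

Answer: 13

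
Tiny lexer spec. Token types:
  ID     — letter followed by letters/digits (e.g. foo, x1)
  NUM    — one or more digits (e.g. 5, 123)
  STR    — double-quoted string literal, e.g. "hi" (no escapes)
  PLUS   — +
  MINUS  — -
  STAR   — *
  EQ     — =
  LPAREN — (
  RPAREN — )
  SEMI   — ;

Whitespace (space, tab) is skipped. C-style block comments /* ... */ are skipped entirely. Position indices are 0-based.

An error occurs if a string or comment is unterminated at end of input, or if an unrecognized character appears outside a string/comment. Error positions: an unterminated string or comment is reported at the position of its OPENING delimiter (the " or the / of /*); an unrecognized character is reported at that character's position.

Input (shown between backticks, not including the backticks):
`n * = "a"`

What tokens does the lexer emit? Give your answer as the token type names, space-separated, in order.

pos=0: emit ID 'n' (now at pos=1)
pos=2: emit STAR '*'
pos=4: emit EQ '='
pos=6: enter STRING mode
pos=6: emit STR "a" (now at pos=9)
DONE. 4 tokens: [ID, STAR, EQ, STR]

Answer: ID STAR EQ STR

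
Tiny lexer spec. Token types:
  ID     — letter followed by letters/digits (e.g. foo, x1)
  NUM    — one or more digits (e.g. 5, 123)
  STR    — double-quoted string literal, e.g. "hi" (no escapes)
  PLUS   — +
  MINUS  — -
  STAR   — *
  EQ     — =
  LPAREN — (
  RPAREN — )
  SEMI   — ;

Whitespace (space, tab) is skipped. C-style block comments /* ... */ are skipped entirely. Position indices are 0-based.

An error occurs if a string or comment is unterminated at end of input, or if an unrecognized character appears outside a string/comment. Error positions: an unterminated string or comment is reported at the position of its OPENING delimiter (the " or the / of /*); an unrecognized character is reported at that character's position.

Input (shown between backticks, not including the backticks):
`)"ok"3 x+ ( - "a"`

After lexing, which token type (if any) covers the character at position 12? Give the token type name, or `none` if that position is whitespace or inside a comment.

Answer: MINUS

Derivation:
pos=0: emit RPAREN ')'
pos=1: enter STRING mode
pos=1: emit STR "ok" (now at pos=5)
pos=5: emit NUM '3' (now at pos=6)
pos=7: emit ID 'x' (now at pos=8)
pos=8: emit PLUS '+'
pos=10: emit LPAREN '('
pos=12: emit MINUS '-'
pos=14: enter STRING mode
pos=14: emit STR "a" (now at pos=17)
DONE. 8 tokens: [RPAREN, STR, NUM, ID, PLUS, LPAREN, MINUS, STR]
Position 12: char is '-' -> MINUS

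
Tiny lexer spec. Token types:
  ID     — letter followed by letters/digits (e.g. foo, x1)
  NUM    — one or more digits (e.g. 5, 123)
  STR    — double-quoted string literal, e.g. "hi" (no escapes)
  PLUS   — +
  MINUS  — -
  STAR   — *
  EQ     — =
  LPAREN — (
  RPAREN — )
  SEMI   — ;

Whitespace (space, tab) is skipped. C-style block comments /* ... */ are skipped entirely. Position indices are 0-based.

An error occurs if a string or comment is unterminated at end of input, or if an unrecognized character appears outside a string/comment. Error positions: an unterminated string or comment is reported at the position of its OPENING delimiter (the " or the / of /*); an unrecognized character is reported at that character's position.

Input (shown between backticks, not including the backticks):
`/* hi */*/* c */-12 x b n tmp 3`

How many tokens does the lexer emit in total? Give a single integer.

pos=0: enter COMMENT mode (saw '/*')
exit COMMENT mode (now at pos=8)
pos=8: emit STAR '*'
pos=9: enter COMMENT mode (saw '/*')
exit COMMENT mode (now at pos=16)
pos=16: emit MINUS '-'
pos=17: emit NUM '12' (now at pos=19)
pos=20: emit ID 'x' (now at pos=21)
pos=22: emit ID 'b' (now at pos=23)
pos=24: emit ID 'n' (now at pos=25)
pos=26: emit ID 'tmp' (now at pos=29)
pos=30: emit NUM '3' (now at pos=31)
DONE. 8 tokens: [STAR, MINUS, NUM, ID, ID, ID, ID, NUM]

Answer: 8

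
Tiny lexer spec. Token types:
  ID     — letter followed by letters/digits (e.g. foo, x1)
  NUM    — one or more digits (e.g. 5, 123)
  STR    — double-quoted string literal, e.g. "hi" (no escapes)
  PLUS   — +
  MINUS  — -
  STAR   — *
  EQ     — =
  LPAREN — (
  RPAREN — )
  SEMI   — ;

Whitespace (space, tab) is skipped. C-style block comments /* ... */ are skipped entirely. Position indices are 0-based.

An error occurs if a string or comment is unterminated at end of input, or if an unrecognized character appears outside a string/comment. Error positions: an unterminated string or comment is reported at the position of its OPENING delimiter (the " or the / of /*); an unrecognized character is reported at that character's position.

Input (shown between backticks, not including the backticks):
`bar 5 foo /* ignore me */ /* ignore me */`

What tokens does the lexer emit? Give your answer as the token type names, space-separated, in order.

pos=0: emit ID 'bar' (now at pos=3)
pos=4: emit NUM '5' (now at pos=5)
pos=6: emit ID 'foo' (now at pos=9)
pos=10: enter COMMENT mode (saw '/*')
exit COMMENT mode (now at pos=25)
pos=26: enter COMMENT mode (saw '/*')
exit COMMENT mode (now at pos=41)
DONE. 3 tokens: [ID, NUM, ID]

Answer: ID NUM ID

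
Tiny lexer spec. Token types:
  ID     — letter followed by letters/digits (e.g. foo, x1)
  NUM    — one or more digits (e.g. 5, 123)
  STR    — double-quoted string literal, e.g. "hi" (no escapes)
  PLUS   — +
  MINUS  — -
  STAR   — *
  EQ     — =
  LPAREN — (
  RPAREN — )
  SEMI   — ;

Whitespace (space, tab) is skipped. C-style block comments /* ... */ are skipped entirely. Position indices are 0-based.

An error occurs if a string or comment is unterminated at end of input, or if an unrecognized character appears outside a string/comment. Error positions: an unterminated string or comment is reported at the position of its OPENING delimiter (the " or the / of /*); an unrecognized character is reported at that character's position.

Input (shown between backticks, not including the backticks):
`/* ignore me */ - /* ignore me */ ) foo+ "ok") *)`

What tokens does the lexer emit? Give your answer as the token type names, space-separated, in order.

pos=0: enter COMMENT mode (saw '/*')
exit COMMENT mode (now at pos=15)
pos=16: emit MINUS '-'
pos=18: enter COMMENT mode (saw '/*')
exit COMMENT mode (now at pos=33)
pos=34: emit RPAREN ')'
pos=36: emit ID 'foo' (now at pos=39)
pos=39: emit PLUS '+'
pos=41: enter STRING mode
pos=41: emit STR "ok" (now at pos=45)
pos=45: emit RPAREN ')'
pos=47: emit STAR '*'
pos=48: emit RPAREN ')'
DONE. 8 tokens: [MINUS, RPAREN, ID, PLUS, STR, RPAREN, STAR, RPAREN]

Answer: MINUS RPAREN ID PLUS STR RPAREN STAR RPAREN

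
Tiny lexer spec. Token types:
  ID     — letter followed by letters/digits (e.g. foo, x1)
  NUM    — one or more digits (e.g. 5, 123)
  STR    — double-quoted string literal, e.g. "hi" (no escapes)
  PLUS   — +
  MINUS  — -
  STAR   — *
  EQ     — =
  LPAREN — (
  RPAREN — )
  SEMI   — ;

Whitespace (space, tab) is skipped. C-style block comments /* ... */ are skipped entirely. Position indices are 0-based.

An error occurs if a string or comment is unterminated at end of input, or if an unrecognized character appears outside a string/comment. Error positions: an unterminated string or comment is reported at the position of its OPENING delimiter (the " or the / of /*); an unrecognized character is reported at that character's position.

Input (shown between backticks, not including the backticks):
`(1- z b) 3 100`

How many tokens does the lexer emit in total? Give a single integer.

Answer: 8

Derivation:
pos=0: emit LPAREN '('
pos=1: emit NUM '1' (now at pos=2)
pos=2: emit MINUS '-'
pos=4: emit ID 'z' (now at pos=5)
pos=6: emit ID 'b' (now at pos=7)
pos=7: emit RPAREN ')'
pos=9: emit NUM '3' (now at pos=10)
pos=11: emit NUM '100' (now at pos=14)
DONE. 8 tokens: [LPAREN, NUM, MINUS, ID, ID, RPAREN, NUM, NUM]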